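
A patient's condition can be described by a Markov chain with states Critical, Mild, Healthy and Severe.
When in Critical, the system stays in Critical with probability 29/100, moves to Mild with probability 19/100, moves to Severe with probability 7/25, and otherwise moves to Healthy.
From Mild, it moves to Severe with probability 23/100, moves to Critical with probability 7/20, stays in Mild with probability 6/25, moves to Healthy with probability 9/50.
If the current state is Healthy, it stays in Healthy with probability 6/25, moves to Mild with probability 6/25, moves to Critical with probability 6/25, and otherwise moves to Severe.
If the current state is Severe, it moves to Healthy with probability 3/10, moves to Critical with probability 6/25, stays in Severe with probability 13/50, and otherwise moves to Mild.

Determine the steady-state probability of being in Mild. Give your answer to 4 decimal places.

0.2156

Let the stationary distribution be π with π = πP and π_1 + π_2 + π_3 + π_4 = 1.
π_1 = 0.29·π_1 + 0.35·π_2 + 0.24·π_3 + 0.24·π_4
π_2 = 0.19·π_1 + 0.24·π_2 + 0.24·π_3 + 0.2·π_4
π_3 = 0.24·π_1 + 0.18·π_2 + 0.24·π_3 + 0.3·π_4
Solving with the normalization constraint gives π = (0.2776, 0.2156, 0.2429, 0.2639).
So the stationary probability of Mild is 0.2156.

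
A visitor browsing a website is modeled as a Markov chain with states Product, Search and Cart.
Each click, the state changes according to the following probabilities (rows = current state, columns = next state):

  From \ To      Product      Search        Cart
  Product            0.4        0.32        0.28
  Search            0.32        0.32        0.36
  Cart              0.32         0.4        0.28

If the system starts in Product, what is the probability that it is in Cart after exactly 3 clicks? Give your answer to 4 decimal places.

Propagate the distribution vector 3 clicks from Product.
After 0 clicks: (1.0000, 0.0000, 0.0000)
After 1 click: (0.4000, 0.3200, 0.2800)
After 2 clicks: (0.3520, 0.3424, 0.3056)
After 3 clicks: (0.3482, 0.3444, 0.3074)
P(in Cart after 3 clicks) = 0.3074

0.3074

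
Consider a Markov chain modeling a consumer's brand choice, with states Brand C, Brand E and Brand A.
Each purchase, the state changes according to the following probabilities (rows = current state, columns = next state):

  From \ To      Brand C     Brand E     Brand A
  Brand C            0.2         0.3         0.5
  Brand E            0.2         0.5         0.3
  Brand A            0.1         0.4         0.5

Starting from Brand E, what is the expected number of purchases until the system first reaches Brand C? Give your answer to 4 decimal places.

Let t(s) be the expected number of purchases to first reach Brand C from state s, with t(Brand C) = 0. Conditioning on the first purchase:
t(Brand E) = 1 + 0.5·t(Brand E) + 0.3·t(Brand A)
t(Brand A) = 1 + 0.4·t(Brand E) + 0.5·t(Brand A)
Solving: t(Brand E) = 6.1538, t(Brand A) = 6.9231.
Expected purchases from Brand E to Brand C: 6.1538.

6.1538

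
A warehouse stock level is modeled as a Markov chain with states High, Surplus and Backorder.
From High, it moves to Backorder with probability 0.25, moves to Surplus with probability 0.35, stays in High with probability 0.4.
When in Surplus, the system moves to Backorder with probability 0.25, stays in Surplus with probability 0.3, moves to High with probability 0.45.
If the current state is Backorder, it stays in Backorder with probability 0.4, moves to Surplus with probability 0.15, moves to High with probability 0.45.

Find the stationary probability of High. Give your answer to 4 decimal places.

0.4286

Let the stationary distribution be π with π = πP and π_1 + π_2 + π_3 = 1.
π_1 = 0.4·π_1 + 0.45·π_2 + 0.45·π_3
π_2 = 0.35·π_1 + 0.3·π_2 + 0.15·π_3
Solving with the normalization constraint gives π = (0.4286, 0.2773, 0.2941).
So the stationary probability of High is 0.4286.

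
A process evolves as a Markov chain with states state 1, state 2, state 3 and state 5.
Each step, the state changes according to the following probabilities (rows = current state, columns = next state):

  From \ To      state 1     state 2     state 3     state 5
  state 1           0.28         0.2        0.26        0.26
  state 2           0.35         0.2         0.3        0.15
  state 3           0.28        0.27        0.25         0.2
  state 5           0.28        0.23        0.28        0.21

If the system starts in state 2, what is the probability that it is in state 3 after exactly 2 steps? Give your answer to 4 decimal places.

Propagate the distribution vector 2 steps from state 2.
After 0 steps: (0.0000, 1.0000, 0.0000, 0.0000)
After 1 step: (0.3500, 0.2000, 0.3000, 0.1500)
After 2 steps: (0.2940, 0.2255, 0.2680, 0.2125)
P(in state 3 after 2 steps) = 0.2680

0.2680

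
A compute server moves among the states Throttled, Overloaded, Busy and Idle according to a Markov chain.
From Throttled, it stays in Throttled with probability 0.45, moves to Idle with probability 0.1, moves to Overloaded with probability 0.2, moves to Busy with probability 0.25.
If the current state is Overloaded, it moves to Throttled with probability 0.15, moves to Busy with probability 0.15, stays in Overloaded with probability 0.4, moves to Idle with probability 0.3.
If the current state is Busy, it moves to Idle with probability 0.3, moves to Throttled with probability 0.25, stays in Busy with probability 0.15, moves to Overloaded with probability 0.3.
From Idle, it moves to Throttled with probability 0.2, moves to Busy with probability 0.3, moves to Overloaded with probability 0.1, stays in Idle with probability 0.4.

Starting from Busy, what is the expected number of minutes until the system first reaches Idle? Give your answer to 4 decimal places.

Let t(s) be the expected number of minutes to first reach Idle from state s, with t(Idle) = 0. Conditioning on the first minute:
t(Throttled) = 1 + 0.45·t(Throttled) + 0.2·t(Overloaded) + 0.25·t(Busy)
t(Overloaded) = 1 + 0.15·t(Throttled) + 0.4·t(Overloaded) + 0.15·t(Busy)
t(Busy) = 1 + 0.25·t(Throttled) + 0.3·t(Overloaded) + 0.15·t(Busy)
Solving: t(Throttled) = 5.1149, t(Overloaded) = 3.9655, t(Busy) = 4.0805.
Expected minutes from Busy to Idle: 4.0805.

4.0805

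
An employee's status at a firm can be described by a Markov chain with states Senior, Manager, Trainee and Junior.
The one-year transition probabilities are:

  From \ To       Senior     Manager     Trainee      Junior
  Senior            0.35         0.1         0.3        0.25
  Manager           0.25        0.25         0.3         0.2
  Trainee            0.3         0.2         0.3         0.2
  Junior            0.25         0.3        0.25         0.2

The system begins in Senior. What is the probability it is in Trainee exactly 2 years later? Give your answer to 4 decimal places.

0.2875

Propagate the distribution vector 2 years from Senior.
After 0 years: (1.0000, 0.0000, 0.0000, 0.0000)
After 1 year: (0.3500, 0.1000, 0.3000, 0.2500)
After 2 years: (0.3000, 0.1950, 0.2875, 0.2175)
P(in Trainee after 2 years) = 0.2875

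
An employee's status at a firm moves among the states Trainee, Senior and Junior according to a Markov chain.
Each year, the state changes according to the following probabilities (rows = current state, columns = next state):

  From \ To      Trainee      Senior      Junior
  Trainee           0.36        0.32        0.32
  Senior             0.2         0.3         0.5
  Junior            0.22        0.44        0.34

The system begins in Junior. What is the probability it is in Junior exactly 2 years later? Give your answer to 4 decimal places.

0.4060

Sum over the intermediate state after 1 year:
P = P(Junior→Trainee)·P(Trainee→Junior) + P(Junior→Senior)·P(Senior→Junior) + P(Junior→Junior)·P(Junior→Junior)
  = 0.22×0.32 + 0.44×0.5 + 0.34×0.34
  = 0.0704 + 0.2200 + 0.1156 = 0.4060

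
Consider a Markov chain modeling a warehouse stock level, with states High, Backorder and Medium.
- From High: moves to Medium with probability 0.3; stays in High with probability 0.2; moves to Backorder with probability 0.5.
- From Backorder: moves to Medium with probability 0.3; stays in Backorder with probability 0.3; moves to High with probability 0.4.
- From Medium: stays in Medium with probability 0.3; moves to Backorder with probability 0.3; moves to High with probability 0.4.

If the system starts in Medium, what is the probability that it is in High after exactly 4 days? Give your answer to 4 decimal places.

Propagate the distribution vector 4 days from Medium.
After 0 days: (0.0000, 0.0000, 1.0000)
After 1 day: (0.4000, 0.3000, 0.3000)
After 2 days: (0.3200, 0.3800, 0.3000)
After 3 days: (0.3360, 0.3640, 0.3000)
After 4 days: (0.3328, 0.3672, 0.3000)
P(in High after 4 days) = 0.3328

0.3328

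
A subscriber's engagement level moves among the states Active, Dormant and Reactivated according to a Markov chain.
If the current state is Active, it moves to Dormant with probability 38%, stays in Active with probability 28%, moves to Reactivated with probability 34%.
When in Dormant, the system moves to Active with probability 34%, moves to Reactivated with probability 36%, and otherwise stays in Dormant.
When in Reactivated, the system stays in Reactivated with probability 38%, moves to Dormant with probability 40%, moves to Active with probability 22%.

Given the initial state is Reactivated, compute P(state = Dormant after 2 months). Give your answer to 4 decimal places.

0.3556

Sum over the intermediate state after 1 month:
P = P(Reactivated→Active)·P(Active→Dormant) + P(Reactivated→Dormant)·P(Dormant→Dormant) + P(Reactivated→Reactivated)·P(Reactivated→Dormant)
  = 0.22×0.38 + 0.4×0.3 + 0.38×0.4
  = 0.0836 + 0.1200 + 0.1520 = 0.3556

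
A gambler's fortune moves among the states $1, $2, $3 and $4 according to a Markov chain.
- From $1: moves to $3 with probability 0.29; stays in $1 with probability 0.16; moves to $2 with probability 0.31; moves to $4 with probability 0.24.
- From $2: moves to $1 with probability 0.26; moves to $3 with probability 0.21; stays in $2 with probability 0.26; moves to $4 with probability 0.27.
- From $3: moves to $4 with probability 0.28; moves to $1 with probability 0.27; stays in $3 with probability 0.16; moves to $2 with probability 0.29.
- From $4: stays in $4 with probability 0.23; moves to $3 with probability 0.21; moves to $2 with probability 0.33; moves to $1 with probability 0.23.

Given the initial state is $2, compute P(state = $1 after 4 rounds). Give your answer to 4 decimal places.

Propagate the distribution vector 4 rounds from $2.
After 0 rounds: (0.0000, 1.0000, 0.0000, 0.0000)
After 1 round: (0.2600, 0.2600, 0.2100, 0.2700)
After 2 rounds: (0.2280, 0.2982, 0.2203, 0.2535)
After 3 rounds: (0.2318, 0.2958, 0.2172, 0.2552)
After 4 rounds: (0.2313, 0.2960, 0.2177, 0.2550)
P(in $1 after 4 rounds) = 0.2313

0.2313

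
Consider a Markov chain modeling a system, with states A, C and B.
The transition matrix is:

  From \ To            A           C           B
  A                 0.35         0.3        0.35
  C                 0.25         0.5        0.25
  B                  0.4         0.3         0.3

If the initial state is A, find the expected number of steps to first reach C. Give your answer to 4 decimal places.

3.3333

Let t(s) be the expected number of steps to first reach C from state s, with t(C) = 0. Conditioning on the first step:
t(A) = 1 + 0.35·t(A) + 0.35·t(B)
t(B) = 1 + 0.4·t(A) + 0.3·t(B)
Solving: t(A) = 3.3333, t(B) = 3.3333.
Expected steps from A to C: 3.3333.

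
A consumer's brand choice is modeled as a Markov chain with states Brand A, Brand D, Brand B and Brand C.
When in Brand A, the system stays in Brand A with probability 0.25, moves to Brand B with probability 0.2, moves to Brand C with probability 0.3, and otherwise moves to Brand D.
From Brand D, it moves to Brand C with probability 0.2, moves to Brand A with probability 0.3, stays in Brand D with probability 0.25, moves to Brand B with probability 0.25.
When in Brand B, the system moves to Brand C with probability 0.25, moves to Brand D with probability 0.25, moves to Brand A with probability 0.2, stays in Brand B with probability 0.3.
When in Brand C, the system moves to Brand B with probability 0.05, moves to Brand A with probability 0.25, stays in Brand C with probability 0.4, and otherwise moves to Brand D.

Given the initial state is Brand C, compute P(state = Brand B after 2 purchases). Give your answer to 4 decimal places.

Propagate the distribution vector 2 purchases from Brand C.
After 0 purchases: (0.0000, 0.0000, 0.0000, 1.0000)
After 1 purchase: (0.2500, 0.3000, 0.0500, 0.4000)
After 2 purchases: (0.2625, 0.2700, 0.1600, 0.3075)
P(in Brand B after 2 purchases) = 0.1600

0.1600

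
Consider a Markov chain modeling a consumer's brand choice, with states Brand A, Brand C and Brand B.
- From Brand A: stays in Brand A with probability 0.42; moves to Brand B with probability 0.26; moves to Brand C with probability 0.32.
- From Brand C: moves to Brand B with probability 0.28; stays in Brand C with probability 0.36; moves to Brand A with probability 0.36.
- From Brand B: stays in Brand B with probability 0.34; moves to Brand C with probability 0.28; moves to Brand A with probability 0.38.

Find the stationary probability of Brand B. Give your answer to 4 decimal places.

Let the stationary distribution be π with π = πP and π_1 + π_2 + π_3 = 1.
π_1 = 0.42·π_1 + 0.36·π_2 + 0.38·π_3
π_2 = 0.32·π_1 + 0.36·π_2 + 0.28·π_3
Solving with the normalization constraint gives π = (0.3891, 0.3213, 0.2896).
So the stationary probability of Brand B is 0.2896.

0.2896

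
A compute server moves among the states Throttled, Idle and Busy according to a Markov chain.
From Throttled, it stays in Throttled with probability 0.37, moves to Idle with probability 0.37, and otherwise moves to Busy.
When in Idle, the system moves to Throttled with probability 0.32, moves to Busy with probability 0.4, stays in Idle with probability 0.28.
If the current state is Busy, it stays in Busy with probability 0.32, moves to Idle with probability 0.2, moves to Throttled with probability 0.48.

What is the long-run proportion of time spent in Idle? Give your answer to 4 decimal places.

0.2896

Let the stationary distribution be π with π = πP and π_1 + π_2 + π_3 = 1.
π_1 = 0.37·π_1 + 0.32·π_2 + 0.48·π_3
π_2 = 0.37·π_1 + 0.28·π_2 + 0.2·π_3
Solving with the normalization constraint gives π = (0.3907, 0.2896, 0.3197).
So the stationary probability of Idle is 0.2896.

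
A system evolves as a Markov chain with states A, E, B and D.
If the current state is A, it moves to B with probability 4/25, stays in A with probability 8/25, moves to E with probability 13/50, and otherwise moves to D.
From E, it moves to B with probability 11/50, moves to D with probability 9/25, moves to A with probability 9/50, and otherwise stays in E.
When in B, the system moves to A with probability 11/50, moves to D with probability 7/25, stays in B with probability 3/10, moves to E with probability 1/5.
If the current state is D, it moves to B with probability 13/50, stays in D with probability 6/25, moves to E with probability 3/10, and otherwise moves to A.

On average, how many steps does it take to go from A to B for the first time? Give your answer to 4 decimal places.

4.9007

Let t(s) be the expected number of steps to first reach B from state s, with t(B) = 0. Conditioning on the first step:
t(A) = 1 + 0.32·t(A) + 0.26·t(E) + 0.26·t(D)
t(E) = 1 + 0.18·t(A) + 0.24·t(E) + 0.36·t(D)
t(D) = 1 + 0.2·t(A) + 0.3·t(E) + 0.24·t(D)
Solving: t(A) = 4.9007, t(E) = 4.5640, t(D) = 4.4070.
Expected steps from A to B: 4.9007.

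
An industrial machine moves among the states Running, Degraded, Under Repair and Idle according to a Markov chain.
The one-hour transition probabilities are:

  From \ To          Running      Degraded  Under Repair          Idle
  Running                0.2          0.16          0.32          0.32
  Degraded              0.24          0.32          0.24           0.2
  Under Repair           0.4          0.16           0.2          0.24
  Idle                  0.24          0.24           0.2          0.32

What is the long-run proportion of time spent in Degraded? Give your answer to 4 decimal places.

Let the stationary distribution be π with π = πP and π_1 + π_2 + π_3 + π_4 = 1.
π_1 = 0.2·π_1 + 0.24·π_2 + 0.4·π_3 + 0.24·π_4
π_2 = 0.16·π_1 + 0.32·π_2 + 0.16·π_3 + 0.24·π_4
π_3 = 0.32·π_1 + 0.24·π_2 + 0.2·π_3 + 0.2·π_4
Solving with the normalization constraint gives π = (0.2678, 0.2166, 0.2408, 0.2747).
So the stationary probability of Degraded is 0.2166.

0.2166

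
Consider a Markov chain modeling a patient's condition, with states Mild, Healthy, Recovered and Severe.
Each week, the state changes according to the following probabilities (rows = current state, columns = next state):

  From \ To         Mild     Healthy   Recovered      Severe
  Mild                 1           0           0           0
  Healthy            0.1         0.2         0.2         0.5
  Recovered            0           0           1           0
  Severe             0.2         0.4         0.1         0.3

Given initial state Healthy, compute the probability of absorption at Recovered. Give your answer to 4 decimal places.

0.5278

Let h(s) be the probability of absorption at Recovered starting from transient state s. Then h(Recovered) = 1 and h(Mild) = 0. By first-step analysis:
h(Healthy) = 0.1·0 + 0.2·h(Healthy) + 0.2·1 + 0.5·h(Severe)
h(Severe) = 0.2·0 + 0.4·h(Healthy) + 0.1·1 + 0.3·h(Severe)
Solving: h(Healthy) = 0.5278, h(Severe) = 0.4444.
Starting from Healthy, the probability is 0.5278.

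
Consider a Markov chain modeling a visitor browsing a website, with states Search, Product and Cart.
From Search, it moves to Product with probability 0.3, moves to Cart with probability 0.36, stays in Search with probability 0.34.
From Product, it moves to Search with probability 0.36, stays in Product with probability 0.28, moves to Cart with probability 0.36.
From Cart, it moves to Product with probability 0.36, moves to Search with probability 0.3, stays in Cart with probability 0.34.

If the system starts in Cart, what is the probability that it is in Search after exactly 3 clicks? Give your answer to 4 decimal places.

0.3321

Propagate the distribution vector 3 clicks from Cart.
After 0 clicks: (0.0000, 0.0000, 1.0000)
After 1 click: (0.3000, 0.3600, 0.3400)
After 2 clicks: (0.3336, 0.3132, 0.3532)
After 3 clicks: (0.3321, 0.3149, 0.3529)
P(in Search after 3 clicks) = 0.3321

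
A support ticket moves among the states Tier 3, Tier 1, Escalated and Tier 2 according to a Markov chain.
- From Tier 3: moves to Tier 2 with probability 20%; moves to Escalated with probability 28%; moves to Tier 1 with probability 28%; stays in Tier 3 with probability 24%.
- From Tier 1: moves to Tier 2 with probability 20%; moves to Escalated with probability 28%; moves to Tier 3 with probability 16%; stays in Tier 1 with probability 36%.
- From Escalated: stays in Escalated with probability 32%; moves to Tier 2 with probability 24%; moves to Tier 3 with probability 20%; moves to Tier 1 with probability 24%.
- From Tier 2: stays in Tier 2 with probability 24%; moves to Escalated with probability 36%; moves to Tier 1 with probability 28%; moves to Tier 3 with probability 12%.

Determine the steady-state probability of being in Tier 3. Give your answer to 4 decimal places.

0.1778

Let the stationary distribution be π with π = πP and π_1 + π_2 + π_3 + π_4 = 1.
π_1 = 0.24·π_1 + 0.16·π_2 + 0.2·π_3 + 0.12·π_4
π_2 = 0.28·π_1 + 0.36·π_2 + 0.24·π_3 + 0.28·π_4
π_3 = 0.28·π_1 + 0.28·π_2 + 0.32·π_3 + 0.36·π_4
Solving with the normalization constraint gives π = (0.1778, 0.2909, 0.3101, 0.2213).
So the stationary probability of Tier 3 is 0.1778.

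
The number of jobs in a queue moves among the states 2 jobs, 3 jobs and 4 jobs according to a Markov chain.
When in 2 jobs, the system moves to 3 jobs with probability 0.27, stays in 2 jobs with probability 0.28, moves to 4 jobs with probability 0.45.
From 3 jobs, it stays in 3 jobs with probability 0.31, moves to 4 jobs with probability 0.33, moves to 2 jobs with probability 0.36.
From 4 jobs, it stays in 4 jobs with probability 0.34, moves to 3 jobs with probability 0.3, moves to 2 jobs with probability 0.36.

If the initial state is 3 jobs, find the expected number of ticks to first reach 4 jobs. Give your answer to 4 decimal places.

2.7027

Let t(s) be the expected number of ticks to first reach 4 jobs from state s, with t(4 jobs) = 0. Conditioning on the first tick:
t(2 jobs) = 1 + 0.28·t(2 jobs) + 0.27·t(3 jobs)
t(3 jobs) = 1 + 0.36·t(2 jobs) + 0.31·t(3 jobs)
Solving: t(2 jobs) = 2.4024, t(3 jobs) = 2.7027.
Expected ticks from 3 jobs to 4 jobs: 2.7027.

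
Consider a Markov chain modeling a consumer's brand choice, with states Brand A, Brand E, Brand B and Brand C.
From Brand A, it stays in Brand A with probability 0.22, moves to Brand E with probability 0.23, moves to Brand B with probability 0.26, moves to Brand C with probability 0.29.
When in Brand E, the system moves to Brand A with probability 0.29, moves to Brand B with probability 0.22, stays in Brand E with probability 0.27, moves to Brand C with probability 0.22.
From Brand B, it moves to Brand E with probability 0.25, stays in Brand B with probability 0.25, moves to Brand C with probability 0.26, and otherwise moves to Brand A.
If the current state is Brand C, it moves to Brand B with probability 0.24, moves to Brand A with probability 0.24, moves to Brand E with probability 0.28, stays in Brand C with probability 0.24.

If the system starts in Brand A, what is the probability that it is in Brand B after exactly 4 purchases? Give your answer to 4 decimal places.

0.2422

Propagate the distribution vector 4 purchases from Brand A.
After 0 purchases: (1.0000, 0.0000, 0.0000, 0.0000)
After 1 purchase: (0.2200, 0.2300, 0.2600, 0.2900)
After 2 purchases: (0.2471, 0.2589, 0.2424, 0.2516)
After 3 purchases: (0.2480, 0.2578, 0.2422, 0.2520)
After 4 purchases: (0.2479, 0.2578, 0.2422, 0.2521)
P(in Brand B after 4 purchases) = 0.2422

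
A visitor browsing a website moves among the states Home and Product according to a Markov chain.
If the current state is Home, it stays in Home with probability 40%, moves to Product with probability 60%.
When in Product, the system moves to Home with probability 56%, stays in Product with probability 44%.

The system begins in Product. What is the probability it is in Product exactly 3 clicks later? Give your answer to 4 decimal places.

Propagate the distribution vector 3 clicks from Product.
After 0 clicks: (0.0000, 1.0000)
After 1 click: (0.5600, 0.4400)
After 2 clicks: (0.4704, 0.5296)
After 3 clicks: (0.4847, 0.5153)
P(in Product after 3 clicks) = 0.5153

0.5153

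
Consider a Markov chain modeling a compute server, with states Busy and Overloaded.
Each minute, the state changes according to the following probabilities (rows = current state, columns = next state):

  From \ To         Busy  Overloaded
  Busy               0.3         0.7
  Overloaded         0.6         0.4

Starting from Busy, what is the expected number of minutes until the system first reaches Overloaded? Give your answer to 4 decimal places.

1.4286

Let t(s) be the expected number of minutes to first reach Overloaded from state s, with t(Overloaded) = 0. Conditioning on the first minute:
t(Busy) = 1 + 0.3·t(Busy)
Solving: t(Busy) = 1.4286.
Expected minutes from Busy to Overloaded: 1.4286.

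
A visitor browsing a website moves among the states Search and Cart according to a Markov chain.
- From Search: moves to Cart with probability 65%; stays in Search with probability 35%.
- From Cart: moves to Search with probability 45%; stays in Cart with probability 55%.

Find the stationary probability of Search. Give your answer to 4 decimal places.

Let the stationary distribution be π with π = πP and π_1 + π_2 = 1.
π_1 = 0.35·π_1 + 0.45·π_2
Solving with the normalization constraint gives π = (0.4091, 0.5909).
So the stationary probability of Search is 0.4091.

0.4091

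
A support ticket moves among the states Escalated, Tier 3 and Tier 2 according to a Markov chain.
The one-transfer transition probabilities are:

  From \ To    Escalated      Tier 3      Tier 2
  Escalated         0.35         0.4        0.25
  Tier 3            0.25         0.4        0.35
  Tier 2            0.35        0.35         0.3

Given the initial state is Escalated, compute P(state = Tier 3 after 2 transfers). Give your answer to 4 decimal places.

0.3875

Sum over the intermediate state after 1 transfer:
P = P(Escalated→Escalated)·P(Escalated→Tier 3) + P(Escalated→Tier 3)·P(Tier 3→Tier 3) + P(Escalated→Tier 2)·P(Tier 2→Tier 3)
  = 0.35×0.4 + 0.4×0.4 + 0.25×0.35
  = 0.1400 + 0.1600 + 0.0875 = 0.3875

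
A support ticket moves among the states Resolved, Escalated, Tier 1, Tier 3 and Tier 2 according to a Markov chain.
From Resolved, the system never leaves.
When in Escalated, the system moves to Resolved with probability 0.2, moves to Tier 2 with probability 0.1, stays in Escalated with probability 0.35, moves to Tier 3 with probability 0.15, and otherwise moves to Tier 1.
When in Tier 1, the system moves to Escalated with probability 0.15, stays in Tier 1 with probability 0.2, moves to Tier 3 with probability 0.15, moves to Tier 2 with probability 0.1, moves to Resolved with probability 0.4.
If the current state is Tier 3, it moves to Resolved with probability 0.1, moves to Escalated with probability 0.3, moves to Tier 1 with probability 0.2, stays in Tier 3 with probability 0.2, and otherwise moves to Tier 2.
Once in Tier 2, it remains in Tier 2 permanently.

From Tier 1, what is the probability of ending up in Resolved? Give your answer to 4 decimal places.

Let h(s) be the probability of absorption at Resolved starting from transient state s. Then h(Resolved) = 1 and h(Tier 2) = 0. By first-step analysis:
h(Escalated) = 0.2·1 + 0.35·h(Escalated) + 0.2·h(Tier 1) + 0.15·h(Tier 3) + 0.1·0
h(Tier 1) = 0.4·1 + 0.15·h(Escalated) + 0.2·h(Tier 1) + 0.15·h(Tier 3) + 0.1·0
h(Tier 3) = 0.1·1 + 0.3·h(Escalated) + 0.2·h(Tier 1) + 0.2·h(Tier 3) + 0.2·0
Solving: h(Escalated) = 0.6594, h(Tier 1) = 0.7276, h(Tier 3) = 0.5542.
Starting from Tier 1, the probability is 0.7276.

0.7276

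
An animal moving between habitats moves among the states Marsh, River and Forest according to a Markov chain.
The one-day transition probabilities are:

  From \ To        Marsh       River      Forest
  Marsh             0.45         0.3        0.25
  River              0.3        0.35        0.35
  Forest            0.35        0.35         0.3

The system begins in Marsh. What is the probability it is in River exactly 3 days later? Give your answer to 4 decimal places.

0.3310

Propagate the distribution vector 3 days from Marsh.
After 0 days: (1.0000, 0.0000, 0.0000)
After 1 day: (0.4500, 0.3000, 0.2500)
After 2 days: (0.3800, 0.3275, 0.2925)
After 3 days: (0.3716, 0.3310, 0.2974)
P(in River after 3 days) = 0.3310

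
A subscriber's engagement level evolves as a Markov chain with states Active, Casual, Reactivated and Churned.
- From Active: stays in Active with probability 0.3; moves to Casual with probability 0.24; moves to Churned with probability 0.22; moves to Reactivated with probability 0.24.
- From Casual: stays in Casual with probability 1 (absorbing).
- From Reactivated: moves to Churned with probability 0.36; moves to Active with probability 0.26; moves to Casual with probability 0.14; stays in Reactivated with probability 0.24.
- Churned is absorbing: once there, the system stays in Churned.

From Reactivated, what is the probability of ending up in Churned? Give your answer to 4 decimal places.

Let h(s) be the probability of absorption at Churned starting from transient state s. Then h(Churned) = 1 and h(Casual) = 0. By first-step analysis:
h(Active) = 0.3·h(Active) + 0.24·0 + 0.24·h(Reactivated) + 0.22·1
h(Reactivated) = 0.26·h(Active) + 0.14·0 + 0.24·h(Reactivated) + 0.36·1
Solving: h(Active) = 0.5400, h(Reactivated) = 0.6584.
Starting from Reactivated, the probability is 0.6584.

0.6584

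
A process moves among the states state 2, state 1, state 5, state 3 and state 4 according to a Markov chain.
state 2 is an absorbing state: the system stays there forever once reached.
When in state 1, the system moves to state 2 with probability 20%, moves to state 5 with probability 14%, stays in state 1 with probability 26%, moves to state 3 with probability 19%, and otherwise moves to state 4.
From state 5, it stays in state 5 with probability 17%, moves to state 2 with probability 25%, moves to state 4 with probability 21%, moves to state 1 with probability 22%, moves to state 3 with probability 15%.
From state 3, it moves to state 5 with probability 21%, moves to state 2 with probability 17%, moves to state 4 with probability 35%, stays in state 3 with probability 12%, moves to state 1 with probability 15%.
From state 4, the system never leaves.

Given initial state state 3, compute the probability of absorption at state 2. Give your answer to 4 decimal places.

Let h(s) be the probability of absorption at state 2 starting from transient state s. Then h(state 2) = 1 and h(state 4) = 0. By first-step analysis:
h(state 1) = 0.2·1 + 0.26·h(state 1) + 0.14·h(state 5) + 0.19·h(state 3) + 0.21·0
h(state 5) = 0.25·1 + 0.22·h(state 1) + 0.17·h(state 5) + 0.15·h(state 3) + 0.21·0
h(state 3) = 0.17·1 + 0.15·h(state 1) + 0.21·h(state 5) + 0.12·h(state 3) + 0.35·0
Solving: h(state 1) = 0.4641, h(state 5) = 0.4948, h(state 3) = 0.3904.
Starting from state 3, the probability is 0.3904.

0.3904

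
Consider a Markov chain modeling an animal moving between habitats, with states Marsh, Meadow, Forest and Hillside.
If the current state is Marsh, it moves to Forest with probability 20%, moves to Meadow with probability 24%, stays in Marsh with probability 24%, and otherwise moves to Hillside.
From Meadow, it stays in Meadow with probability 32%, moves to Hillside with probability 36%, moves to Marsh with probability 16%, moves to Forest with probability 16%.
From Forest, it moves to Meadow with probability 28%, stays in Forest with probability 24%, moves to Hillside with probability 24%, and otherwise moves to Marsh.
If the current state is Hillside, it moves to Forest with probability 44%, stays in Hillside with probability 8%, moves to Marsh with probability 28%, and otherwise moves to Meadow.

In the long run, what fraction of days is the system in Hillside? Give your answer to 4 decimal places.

0.2497

Let the stationary distribution be π with π = πP and π_1 + π_2 + π_3 + π_4 = 1.
π_1 = 0.24·π_1 + 0.16·π_2 + 0.24·π_3 + 0.28·π_4
π_2 = 0.24·π_1 + 0.32·π_2 + 0.28·π_3 + 0.2·π_4
π_3 = 0.2·π_1 + 0.16·π_2 + 0.24·π_3 + 0.44·π_4
Solving with the normalization constraint gives π = (0.2291, 0.2613, 0.2599, 0.2497).
So the stationary probability of Hillside is 0.2497.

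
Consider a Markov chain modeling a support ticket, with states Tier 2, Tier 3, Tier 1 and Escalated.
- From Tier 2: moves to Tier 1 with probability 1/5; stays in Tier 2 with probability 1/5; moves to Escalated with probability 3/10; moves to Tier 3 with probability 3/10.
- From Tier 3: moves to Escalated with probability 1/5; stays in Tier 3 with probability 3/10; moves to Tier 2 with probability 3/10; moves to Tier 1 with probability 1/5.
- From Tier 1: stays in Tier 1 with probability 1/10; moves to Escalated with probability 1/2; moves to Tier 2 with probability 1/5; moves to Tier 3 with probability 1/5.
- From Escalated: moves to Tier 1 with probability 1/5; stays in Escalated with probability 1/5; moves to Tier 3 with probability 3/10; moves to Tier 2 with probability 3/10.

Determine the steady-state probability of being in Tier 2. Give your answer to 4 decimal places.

0.2562

Let the stationary distribution be π with π = πP and π_1 + π_2 + π_3 + π_4 = 1.
π_1 = 0.2·π_1 + 0.3·π_2 + 0.2·π_3 + 0.3·π_4
π_2 = 0.3·π_1 + 0.3·π_2 + 0.2·π_3 + 0.3·π_4
π_3 = 0.2·π_1 + 0.2·π_2 + 0.1·π_3 + 0.2·π_4
Solving with the normalization constraint gives π = (0.2562, 0.2818, 0.1818, 0.2802).
So the stationary probability of Tier 2 is 0.2562.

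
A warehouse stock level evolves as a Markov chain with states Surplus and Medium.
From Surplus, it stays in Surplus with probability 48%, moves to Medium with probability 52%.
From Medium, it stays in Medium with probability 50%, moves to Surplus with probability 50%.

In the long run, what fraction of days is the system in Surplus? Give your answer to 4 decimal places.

Let the stationary distribution be π with π = πP and π_1 + π_2 = 1.
π_1 = 0.48·π_1 + 0.5·π_2
Solving with the normalization constraint gives π = (0.4902, 0.5098).
So the stationary probability of Surplus is 0.4902.

0.4902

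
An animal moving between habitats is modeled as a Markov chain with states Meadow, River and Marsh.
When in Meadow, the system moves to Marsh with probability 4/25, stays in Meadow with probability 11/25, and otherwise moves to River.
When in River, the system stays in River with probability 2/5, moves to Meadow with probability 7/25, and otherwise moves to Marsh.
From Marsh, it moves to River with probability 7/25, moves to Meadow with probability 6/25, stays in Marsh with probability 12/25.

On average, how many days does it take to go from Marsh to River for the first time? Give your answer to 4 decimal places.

Let t(s) be the expected number of days to first reach River from state s, with t(River) = 0. Conditioning on the first day:
t(Meadow) = 1 + 0.44·t(Meadow) + 0.16·t(Marsh)
t(Marsh) = 1 + 0.24·t(Meadow) + 0.48·t(Marsh)
Solving: t(Meadow) = 2.6899, t(Marsh) = 3.1646.
Expected days from Marsh to River: 3.1646.

3.1646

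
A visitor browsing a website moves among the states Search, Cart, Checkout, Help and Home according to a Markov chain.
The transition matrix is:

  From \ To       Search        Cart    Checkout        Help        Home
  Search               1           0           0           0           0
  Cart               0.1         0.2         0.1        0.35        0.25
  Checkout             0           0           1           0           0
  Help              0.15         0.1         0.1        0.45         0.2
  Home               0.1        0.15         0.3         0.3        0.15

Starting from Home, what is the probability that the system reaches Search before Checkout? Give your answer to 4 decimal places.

Let h(s) be the probability of absorption at Search starting from transient state s. Then h(Search) = 1 and h(Checkout) = 0. By first-step analysis:
h(Cart) = 0.1·1 + 0.2·h(Cart) + 0.1·0 + 0.35·h(Help) + 0.25·h(Home)
h(Help) = 0.15·1 + 0.1·h(Cart) + 0.1·0 + 0.45·h(Help) + 0.2·h(Home)
h(Home) = 0.1·1 + 0.15·h(Cart) + 0.3·0 + 0.3·h(Help) + 0.15·h(Home)
Solving: h(Cart) = 0.4556, h(Help) = 0.4905, h(Home) = 0.3712.
Starting from Home, the probability is 0.3712.

0.3712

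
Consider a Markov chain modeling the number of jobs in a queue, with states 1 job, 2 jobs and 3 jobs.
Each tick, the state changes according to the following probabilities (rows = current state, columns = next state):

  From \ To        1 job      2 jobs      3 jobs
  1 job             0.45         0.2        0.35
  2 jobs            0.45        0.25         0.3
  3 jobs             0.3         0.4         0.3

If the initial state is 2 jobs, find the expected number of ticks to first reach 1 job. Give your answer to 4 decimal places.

2.4691

Let t(s) be the expected number of ticks to first reach 1 job from state s, with t(1 job) = 0. Conditioning on the first tick:
t(2 jobs) = 1 + 0.25·t(2 jobs) + 0.3·t(3 jobs)
t(3 jobs) = 1 + 0.4·t(2 jobs) + 0.3·t(3 jobs)
Solving: t(2 jobs) = 2.4691, t(3 jobs) = 2.8395.
Expected ticks from 2 jobs to 1 job: 2.4691.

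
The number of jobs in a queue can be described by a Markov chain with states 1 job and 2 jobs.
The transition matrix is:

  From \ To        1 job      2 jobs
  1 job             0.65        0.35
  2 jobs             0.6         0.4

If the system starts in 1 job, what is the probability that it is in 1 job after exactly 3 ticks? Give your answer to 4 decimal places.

Propagate the distribution vector 3 ticks from 1 job.
After 0 ticks: (1.0000, 0.0000)
After 1 tick: (0.6500, 0.3500)
After 2 ticks: (0.6325, 0.3675)
After 3 ticks: (0.6316, 0.3684)
P(in 1 job after 3 ticks) = 0.6316

0.6316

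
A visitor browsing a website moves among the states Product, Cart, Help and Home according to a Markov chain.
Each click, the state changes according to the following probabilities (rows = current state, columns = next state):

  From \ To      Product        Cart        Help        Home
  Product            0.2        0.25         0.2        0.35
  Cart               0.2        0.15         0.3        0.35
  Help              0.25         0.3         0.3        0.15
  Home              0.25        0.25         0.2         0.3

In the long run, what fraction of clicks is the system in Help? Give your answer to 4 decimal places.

Let the stationary distribution be π with π = πP and π_1 + π_2 + π_3 + π_4 = 1.
π_1 = 0.2·π_1 + 0.2·π_2 + 0.25·π_3 + 0.25·π_4
π_2 = 0.25·π_1 + 0.15·π_2 + 0.3·π_3 + 0.25·π_4
π_3 = 0.2·π_1 + 0.3·π_2 + 0.3·π_3 + 0.2·π_4
Solving with the normalization constraint gives π = (0.2267, 0.2386, 0.2487, 0.2860).
So the stationary probability of Help is 0.2487.

0.2487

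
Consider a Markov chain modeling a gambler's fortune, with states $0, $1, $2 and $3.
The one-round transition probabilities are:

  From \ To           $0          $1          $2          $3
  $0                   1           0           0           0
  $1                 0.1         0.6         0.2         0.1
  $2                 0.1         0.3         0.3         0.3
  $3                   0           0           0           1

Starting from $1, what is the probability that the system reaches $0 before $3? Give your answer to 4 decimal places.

0.4091

Let h(s) be the probability of absorption at $0 starting from transient state s. Then h($0) = 1 and h($3) = 0. By first-step analysis:
h($1) = 0.1·1 + 0.6·h($1) + 0.2·h($2) + 0.1·0
h($2) = 0.1·1 + 0.3·h($1) + 0.3·h($2) + 0.3·0
Solving: h($1) = 0.4091, h($2) = 0.3182.
Starting from $1, the probability is 0.4091.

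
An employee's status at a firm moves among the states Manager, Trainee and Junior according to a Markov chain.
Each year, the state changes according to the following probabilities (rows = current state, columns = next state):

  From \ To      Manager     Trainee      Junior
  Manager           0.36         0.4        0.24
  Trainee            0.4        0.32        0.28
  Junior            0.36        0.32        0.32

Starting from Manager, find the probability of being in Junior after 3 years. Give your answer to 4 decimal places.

Propagate the distribution vector 3 years from Manager.
After 0 years: (1.0000, 0.0000, 0.0000)
After 1 year: (0.3600, 0.4000, 0.2400)
After 2 years: (0.3760, 0.3488, 0.2752)
After 3 years: (0.3740, 0.3501, 0.2760)
P(in Junior after 3 years) = 0.2760

0.2760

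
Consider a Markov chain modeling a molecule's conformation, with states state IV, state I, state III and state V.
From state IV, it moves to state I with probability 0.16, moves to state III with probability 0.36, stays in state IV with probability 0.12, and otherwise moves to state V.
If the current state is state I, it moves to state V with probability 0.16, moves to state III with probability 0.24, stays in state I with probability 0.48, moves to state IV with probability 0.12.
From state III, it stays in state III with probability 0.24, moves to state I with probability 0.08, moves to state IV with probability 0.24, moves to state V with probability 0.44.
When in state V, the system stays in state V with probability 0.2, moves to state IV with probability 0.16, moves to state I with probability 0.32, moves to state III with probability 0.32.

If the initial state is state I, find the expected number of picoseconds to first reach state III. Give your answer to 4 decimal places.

3.6929

Let t(s) be the expected number of picoseconds to first reach state III from state s, with t(state III) = 0. Conditioning on the first picosecond:
t(state IV) = 1 + 0.12·t(state IV) + 0.16·t(state I) + 0.36·t(state V)
t(state I) = 1 + 0.12·t(state IV) + 0.48·t(state I) + 0.16·t(state V)
t(state V) = 1 + 0.16·t(state IV) + 0.32·t(state I) + 0.2·t(state V)
Solving: t(state IV) = 3.1840, t(state I) = 3.6929, t(state V) = 3.3640.
Expected picoseconds from state I to state III: 3.6929.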